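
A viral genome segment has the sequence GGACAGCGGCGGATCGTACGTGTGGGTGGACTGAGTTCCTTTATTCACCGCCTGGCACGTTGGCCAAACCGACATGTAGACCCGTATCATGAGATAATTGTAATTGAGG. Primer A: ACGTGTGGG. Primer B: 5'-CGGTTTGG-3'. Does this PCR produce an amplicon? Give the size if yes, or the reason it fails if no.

Primer A (ACGTGTGGG) matches the top strand at positions 18–26; it acts as a forward primer.
Primer B's reverse complement is CCAAACCG, matching the top strand at positions 64–71; it acts as a reverse primer.
The 3' ends face each other across positions 18–71, giving a 54 bp product.

Yes — a 54 bp product.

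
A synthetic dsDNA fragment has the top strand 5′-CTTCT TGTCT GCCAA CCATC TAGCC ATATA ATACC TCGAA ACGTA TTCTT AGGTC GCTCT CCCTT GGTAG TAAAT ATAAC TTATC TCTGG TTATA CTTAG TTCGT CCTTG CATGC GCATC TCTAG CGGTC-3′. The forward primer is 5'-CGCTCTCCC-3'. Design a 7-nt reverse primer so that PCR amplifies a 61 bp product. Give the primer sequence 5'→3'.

5'-GCATGCA-3'

The forward primer binds at positions 55–63, so a 61 bp product ends at position 55 + 61 − 1 = 115.
The reverse primer anneals to the top strand over positions 109–115, i.e. to TGCATGC.
Its sequence written 5'→3' is the reverse complement: GCATGCA.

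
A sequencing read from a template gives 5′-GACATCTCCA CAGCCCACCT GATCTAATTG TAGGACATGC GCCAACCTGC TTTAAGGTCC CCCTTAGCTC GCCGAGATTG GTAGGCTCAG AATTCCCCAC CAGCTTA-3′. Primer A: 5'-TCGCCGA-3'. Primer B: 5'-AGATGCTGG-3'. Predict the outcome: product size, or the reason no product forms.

Primer B (AGATGCTGG) does not match the top strand, and its reverse complement CCAGCATCT does not match either.
With no annealing site for primer B, no amplification occurs.

No product — primer B has no binding site in the template.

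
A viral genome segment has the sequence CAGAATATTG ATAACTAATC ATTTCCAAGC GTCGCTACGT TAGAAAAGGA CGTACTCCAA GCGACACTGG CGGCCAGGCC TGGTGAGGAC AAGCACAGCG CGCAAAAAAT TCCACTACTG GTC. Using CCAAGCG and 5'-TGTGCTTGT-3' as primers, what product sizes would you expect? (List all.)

The forward primer CCAAGCG matches the top strand at positions 25–31, 57–63.
The reverse primer's reverse complement is ACAAGCACA, matching at positions 89–97.
Each forward site pairs with the reverse site to give a product ending at position 97: sizes 73, 41 bp.

73 bp, 41 bp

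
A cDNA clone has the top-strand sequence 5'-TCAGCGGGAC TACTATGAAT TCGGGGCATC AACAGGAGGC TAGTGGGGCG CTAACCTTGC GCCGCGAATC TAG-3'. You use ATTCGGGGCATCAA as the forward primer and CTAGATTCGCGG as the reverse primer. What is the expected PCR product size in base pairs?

Forward primer ATTCGGGGCATCAA is found on the top strand at positions 19–32.
The reverse primer's reverse complement is CCGCGAATCTAG, which matches the template at positions 62–73.
The product runs from position 19 to position 73, so its length is 73 − 19 + 1 = 55 bp.

55 bp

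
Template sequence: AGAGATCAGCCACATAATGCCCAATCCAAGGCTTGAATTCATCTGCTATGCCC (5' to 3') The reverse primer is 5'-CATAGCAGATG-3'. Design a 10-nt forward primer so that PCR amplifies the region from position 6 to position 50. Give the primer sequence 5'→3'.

5'-TCAGCCACAT-3'

The reverse primer's reverse complement CATCTGCTATG matches the template at positions 40–50; the product starts at position 6.
The forward primer is identical to the top strand over positions 6–15: TCAGCCACAT.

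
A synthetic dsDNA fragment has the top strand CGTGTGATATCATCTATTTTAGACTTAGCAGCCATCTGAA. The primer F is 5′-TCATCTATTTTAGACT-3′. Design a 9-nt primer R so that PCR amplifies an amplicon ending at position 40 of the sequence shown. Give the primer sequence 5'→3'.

The forward primer binds at positions 10–25; the product's 3' end on the top strand is position 40.
The reverse primer anneals to the top strand over positions 32–40, i.e. to CCATCTGAA.
Its sequence written 5'→3' is the reverse complement: TTCAGATGG.

5'-TTCAGATGG-3'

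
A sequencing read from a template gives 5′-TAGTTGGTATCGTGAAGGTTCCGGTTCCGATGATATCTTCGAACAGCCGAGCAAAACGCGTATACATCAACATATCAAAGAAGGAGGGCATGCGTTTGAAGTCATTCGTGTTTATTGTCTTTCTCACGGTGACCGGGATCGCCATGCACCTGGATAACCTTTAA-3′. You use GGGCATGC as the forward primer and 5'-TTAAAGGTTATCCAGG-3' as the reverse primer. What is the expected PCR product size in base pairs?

79 bp

Scanning the template, GGGCATGC occurs at positions 86–93; this primer anneals to the bottom strand there with its 3' end pointing downstream.
The reverse primer's reverse complement is CCTGGATAACCTTTAA, which matches the template at positions 149–164.
The product runs from position 86 to position 164, so its length is 164 − 86 + 1 = 79 bp.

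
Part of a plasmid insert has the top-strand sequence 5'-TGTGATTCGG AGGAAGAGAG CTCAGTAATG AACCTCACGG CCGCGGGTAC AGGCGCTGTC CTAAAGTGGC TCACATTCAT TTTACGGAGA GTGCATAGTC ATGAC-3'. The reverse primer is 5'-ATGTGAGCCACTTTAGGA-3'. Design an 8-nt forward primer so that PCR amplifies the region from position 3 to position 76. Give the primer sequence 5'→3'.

The reverse primer's reverse complement TCCTAAAGTGGCTCACAT matches the template at positions 59–76; the product starts at position 3.
The forward primer is identical to the top strand over positions 3–10: TGATTCGG.

5'-TGATTCGG-3'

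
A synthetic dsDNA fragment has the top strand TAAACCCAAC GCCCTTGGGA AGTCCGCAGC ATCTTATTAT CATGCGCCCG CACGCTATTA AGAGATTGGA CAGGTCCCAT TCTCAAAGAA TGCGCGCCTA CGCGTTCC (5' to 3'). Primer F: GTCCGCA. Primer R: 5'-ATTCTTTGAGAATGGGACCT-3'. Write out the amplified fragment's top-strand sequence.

Forward primer GTCCGCA is found on the top strand at positions 22–28.
The reverse primer's reverse complement is AGGTCCCATTCTCAAAGAAT, which matches the template at positions 72–91.
The product is the template from position 22 through 91 (70 bp).

5'-GTCCGCAGCATCTTATTATCATGCGCCCGCACGCTATTAAGAGATTGGACAGGTCCCATTCTCAAAGAAT-3'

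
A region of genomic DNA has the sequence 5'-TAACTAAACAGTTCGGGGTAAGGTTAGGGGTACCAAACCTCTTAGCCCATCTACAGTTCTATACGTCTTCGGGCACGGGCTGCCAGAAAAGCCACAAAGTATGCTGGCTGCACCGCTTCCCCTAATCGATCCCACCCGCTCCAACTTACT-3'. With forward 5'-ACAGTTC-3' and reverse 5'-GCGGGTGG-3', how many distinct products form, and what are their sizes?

The forward primer ACAGTTC matches the top strand at positions 8–14, 53–59.
The reverse primer's reverse complement is CCACCCGC, matching at positions 132–139.
Each forward site pairs with the reverse site to give a product ending at position 139: sizes 132, 87 bp.

Two products: 132 bp, 87 bp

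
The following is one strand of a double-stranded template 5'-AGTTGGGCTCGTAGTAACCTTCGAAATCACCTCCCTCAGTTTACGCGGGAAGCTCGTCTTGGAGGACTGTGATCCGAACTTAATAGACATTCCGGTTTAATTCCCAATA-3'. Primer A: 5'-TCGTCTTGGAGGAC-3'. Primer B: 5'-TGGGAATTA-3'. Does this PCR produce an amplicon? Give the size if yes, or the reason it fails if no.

Primer A (TCGTCTTGGAGGAC) matches the top strand at positions 54–67; it acts as a forward primer.
Primer B's reverse complement is TAATTCCCA, matching the top strand at positions 98–106; it acts as a reverse primer.
The 3' ends face each other across positions 54–106, giving a 53 bp product.

Yes — a 53 bp product.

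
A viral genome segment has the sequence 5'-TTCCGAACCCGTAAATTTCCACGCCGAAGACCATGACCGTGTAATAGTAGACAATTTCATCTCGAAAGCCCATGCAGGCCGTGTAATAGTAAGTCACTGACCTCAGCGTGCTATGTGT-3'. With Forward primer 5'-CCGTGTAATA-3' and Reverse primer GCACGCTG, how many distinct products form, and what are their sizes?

Two products: 75 bp, 33 bp

The forward primer CCGTGTAATA matches the top strand at positions 37–46, 79–88.
The reverse primer's reverse complement is CAGCGTGC, matching at positions 104–111.
Each forward site pairs with the reverse site to give a product ending at position 111: sizes 75, 33 bp.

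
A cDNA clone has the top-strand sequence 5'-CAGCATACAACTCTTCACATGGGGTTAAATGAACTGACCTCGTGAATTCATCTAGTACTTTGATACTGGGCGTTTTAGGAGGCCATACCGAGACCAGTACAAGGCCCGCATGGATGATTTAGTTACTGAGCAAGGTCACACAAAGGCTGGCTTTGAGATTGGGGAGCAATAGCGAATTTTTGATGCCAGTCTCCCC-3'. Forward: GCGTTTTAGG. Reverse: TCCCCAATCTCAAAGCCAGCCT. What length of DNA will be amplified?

96 bp

Forward primer GCGTTTTAGG is found on the top strand at positions 70–79.
Taking the reverse complement of TCCCCAATCTCAAAGCCAGCCT gives AGGCTGGCTTTGAGATTGGGGA, found at positions 144–165 on the template; the primer anneals here to the top strand with its 3' end pointing upstream.
Amplicon spans positions 70–165: 96 bp.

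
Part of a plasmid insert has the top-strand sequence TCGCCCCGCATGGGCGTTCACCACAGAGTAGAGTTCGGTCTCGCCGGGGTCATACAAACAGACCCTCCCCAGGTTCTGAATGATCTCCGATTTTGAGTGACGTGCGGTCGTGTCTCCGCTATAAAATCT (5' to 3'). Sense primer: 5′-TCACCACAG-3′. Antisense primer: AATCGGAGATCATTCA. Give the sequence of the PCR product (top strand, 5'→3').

The forward primer matches the template at positions 18–26.
The reverse primer's reverse complement is TGAATGATCTCCGATT, which matches the template at positions 77–92.
The product is the template from position 18 through 92 (75 bp).

5'-TCACCACAGAGTAGAGTTCGGTCTCGCCGGGGTCATACAAACAGACCCTCCCCAGGTTCTGAATGATCTCCGATT-3'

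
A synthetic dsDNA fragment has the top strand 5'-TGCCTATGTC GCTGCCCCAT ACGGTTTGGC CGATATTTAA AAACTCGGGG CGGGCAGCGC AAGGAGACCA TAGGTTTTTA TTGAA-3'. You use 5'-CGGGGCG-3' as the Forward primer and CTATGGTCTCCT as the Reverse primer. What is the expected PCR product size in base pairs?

Scanning the template, CGGGGCG occurs at positions 46–52; this primer anneals to the bottom strand there with its 3' end pointing downstream.
Taking the reverse complement of CTATGGTCTCCT gives AGGAGACCATAG, found at positions 62–73 on the template; the primer anneals here to the top strand with its 3' end pointing upstream.
The product runs from position 46 to position 73, so its length is 73 − 46 + 1 = 28 bp.

28 bp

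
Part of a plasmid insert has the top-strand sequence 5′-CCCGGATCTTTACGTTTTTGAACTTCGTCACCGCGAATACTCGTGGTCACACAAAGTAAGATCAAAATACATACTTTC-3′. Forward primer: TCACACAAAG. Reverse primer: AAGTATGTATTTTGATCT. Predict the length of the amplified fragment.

30 bp

Scanning the template, TCACACAAAG occurs at positions 47–56; this primer anneals to the bottom strand there with its 3' end pointing downstream.
Taking the reverse complement of AAGTATGTATTTTGATCT gives AGATCAAAATACATACTT, found at positions 59–76 on the template; the primer anneals here to the top strand with its 3' end pointing upstream.
Amplicon spans positions 47–76: 30 bp.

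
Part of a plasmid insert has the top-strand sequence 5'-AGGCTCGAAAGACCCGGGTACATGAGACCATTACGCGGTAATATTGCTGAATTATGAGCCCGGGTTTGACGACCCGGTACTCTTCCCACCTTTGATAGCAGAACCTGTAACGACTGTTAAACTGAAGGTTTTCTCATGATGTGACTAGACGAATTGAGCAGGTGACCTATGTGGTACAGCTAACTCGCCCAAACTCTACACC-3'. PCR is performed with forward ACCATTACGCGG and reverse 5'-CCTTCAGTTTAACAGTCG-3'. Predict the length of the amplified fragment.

The forward primer matches the template at positions 27–38.
Taking the reverse complement of CCTTCAGTTTAACAGTCG gives CGACTGTTAAACTGAAGG, found at positions 111–128 on the template; the primer anneals here to the top strand with its 3' end pointing upstream.
Product length = (reverse-primer end) − (forward-primer start) + 1 = 128 − 27 + 1 = 102 bp.

102 bp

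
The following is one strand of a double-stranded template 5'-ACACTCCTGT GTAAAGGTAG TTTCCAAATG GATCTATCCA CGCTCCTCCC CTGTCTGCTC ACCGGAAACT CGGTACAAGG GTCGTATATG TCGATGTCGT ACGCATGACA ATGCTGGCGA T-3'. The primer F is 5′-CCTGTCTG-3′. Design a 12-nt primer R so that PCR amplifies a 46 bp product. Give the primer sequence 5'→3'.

The forward primer binds at positions 50–57, so a 46 bp product ends at position 50 + 46 − 1 = 95.
The reverse primer anneals to the top strand over positions 84–95, i.e. to GTATATGTCGAT.
Its sequence written 5'→3' is the reverse complement: ATCGACATATAC.

5'-ATCGACATATAC-3'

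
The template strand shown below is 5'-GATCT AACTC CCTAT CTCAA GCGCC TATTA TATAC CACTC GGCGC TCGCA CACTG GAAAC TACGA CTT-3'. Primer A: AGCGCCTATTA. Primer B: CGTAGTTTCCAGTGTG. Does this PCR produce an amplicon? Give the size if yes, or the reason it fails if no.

Primer A (AGCGCCTATTA) matches the top strand at positions 20–30; it acts as a forward primer.
Primer B's reverse complement is CACACTGGAAACTACG, matching the top strand at positions 49–64; it acts as a reverse primer.
The 3' ends face each other across positions 20–64, giving a 45 bp product.

Yes — a 45 bp product.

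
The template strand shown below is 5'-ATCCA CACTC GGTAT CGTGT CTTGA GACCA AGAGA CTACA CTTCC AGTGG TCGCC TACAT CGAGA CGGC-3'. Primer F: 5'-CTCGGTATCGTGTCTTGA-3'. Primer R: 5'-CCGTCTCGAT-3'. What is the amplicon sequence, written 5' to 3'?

5'-CTCGGTATCGTGTCTTGAGACCAAGAGACTACACTTCCAGTGGTCGCCTACATCGAGACGG-3'

Forward primer CTCGGTATCGTGTCTTGA is found on the top strand at positions 8–25.
Taking the reverse complement of CCGTCTCGAT gives ATCGAGACGG, found at positions 59–68 on the template; the primer anneals here to the top strand with its 3' end pointing upstream.
The product is the template from position 8 through 68 (61 bp).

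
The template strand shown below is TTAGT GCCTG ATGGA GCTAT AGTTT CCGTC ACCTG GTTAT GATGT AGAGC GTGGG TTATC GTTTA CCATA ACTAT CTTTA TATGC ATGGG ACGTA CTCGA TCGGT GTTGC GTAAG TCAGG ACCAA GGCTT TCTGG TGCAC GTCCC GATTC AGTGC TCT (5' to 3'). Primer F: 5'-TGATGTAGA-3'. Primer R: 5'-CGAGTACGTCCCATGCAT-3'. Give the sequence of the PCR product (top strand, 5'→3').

The forward primer matches the template at positions 40–48.
The reverse primer's reverse complement is ATGCATGGGACGTACTCG, which matches the template at positions 82–99.
The product is the template from position 40 through 99 (60 bp).

5'-TGATGTAGAGCGTGGGTTATCGTTTACCATAACTATCTTTATATGCATGGGACGTACTCG-3'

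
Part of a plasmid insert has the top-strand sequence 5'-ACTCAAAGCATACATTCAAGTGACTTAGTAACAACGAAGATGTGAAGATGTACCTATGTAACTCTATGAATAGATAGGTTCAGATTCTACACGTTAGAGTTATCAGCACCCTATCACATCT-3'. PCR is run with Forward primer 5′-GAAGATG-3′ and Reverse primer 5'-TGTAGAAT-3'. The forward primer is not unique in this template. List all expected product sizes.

56 bp, 48 bp

The forward primer GAAGATG matches the top strand at positions 36–42, 44–50.
The reverse primer's reverse complement is ATTCTACA, matching at positions 84–91.
Each forward site pairs with the reverse site to give a product ending at position 91: sizes 56, 48 bp.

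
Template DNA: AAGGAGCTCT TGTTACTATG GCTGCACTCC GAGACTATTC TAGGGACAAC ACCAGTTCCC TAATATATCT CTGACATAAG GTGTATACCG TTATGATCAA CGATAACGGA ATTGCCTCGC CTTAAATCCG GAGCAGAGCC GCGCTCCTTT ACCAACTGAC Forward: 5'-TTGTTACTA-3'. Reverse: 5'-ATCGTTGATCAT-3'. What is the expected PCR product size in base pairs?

95 bp

Scanning the template, TTGTTACTA occurs at positions 10–18; this primer anneals to the bottom strand there with its 3' end pointing downstream.
Taking the reverse complement of ATCGTTGATCAT gives ATGATCAACGAT, found at positions 93–104 on the template; the primer anneals here to the top strand with its 3' end pointing upstream.
Product length = (reverse-primer end) − (forward-primer start) + 1 = 104 − 10 + 1 = 95 bp.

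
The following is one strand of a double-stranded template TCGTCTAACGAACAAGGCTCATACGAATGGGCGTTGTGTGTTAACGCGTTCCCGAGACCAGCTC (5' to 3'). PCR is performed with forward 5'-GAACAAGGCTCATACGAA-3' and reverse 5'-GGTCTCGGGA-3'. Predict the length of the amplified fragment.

50 bp

Scanning the template, GAACAAGGCTCATACGAA occurs at positions 10–27; this primer anneals to the bottom strand there with its 3' end pointing downstream.
Reverse complement of the reverse primer: TCCCGAGACC. This occurs on the top strand at positions 50–59.
The product runs from position 10 to position 59, so its length is 59 − 10 + 1 = 50 bp.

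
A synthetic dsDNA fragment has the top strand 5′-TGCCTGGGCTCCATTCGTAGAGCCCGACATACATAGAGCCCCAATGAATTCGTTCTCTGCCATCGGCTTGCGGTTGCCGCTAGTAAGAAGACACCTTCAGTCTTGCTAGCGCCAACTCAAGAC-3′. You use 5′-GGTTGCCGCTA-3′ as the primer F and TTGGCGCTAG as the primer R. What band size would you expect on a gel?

Forward primer GGTTGCCGCTA is found on the top strand at positions 72–82.
Taking the reverse complement of TTGGCGCTAG gives CTAGCGCCAA, found at positions 106–115 on the template; the primer anneals here to the top strand with its 3' end pointing upstream.
Product length = (reverse-primer end) − (forward-primer start) + 1 = 115 − 72 + 1 = 44 bp.

44 bp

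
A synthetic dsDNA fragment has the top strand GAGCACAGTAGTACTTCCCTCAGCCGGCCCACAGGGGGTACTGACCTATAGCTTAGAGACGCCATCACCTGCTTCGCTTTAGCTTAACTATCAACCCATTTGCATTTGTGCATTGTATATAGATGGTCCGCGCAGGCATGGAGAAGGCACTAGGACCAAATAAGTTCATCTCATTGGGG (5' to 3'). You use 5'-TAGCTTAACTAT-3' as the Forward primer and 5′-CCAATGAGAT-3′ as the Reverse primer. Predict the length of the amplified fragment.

The forward primer matches the template at positions 80–91.
Taking the reverse complement of CCAATGAGAT gives ATCTCATTGG, found at positions 168–177 on the template; the primer anneals here to the top strand with its 3' end pointing upstream.
Product length = (reverse-primer end) − (forward-primer start) + 1 = 177 − 80 + 1 = 98 bp.

98 bp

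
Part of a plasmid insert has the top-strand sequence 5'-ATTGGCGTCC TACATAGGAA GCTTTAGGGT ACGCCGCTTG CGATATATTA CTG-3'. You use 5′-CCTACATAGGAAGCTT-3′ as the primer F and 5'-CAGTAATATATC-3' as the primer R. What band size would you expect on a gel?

45 bp

Scanning the template, CCTACATAGGAAGCTT occurs at positions 9–24; this primer anneals to the bottom strand there with its 3' end pointing downstream.
Reverse complement of the reverse primer: GATATATTACTG. This occurs on the top strand at positions 42–53.
The product runs from position 9 to position 53, so its length is 53 − 9 + 1 = 45 bp.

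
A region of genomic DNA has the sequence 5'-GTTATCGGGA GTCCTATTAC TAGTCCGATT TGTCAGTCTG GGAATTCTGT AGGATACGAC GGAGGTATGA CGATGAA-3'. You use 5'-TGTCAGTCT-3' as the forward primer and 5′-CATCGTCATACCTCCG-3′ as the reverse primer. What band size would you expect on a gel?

45 bp

Scanning the template, TGTCAGTCT occurs at positions 31–39; this primer anneals to the bottom strand there with its 3' end pointing downstream.
Reverse complement of the reverse primer: CGGAGGTATGACGATG. This occurs on the top strand at positions 60–75.
The product runs from position 31 to position 75, so its length is 75 − 31 + 1 = 45 bp.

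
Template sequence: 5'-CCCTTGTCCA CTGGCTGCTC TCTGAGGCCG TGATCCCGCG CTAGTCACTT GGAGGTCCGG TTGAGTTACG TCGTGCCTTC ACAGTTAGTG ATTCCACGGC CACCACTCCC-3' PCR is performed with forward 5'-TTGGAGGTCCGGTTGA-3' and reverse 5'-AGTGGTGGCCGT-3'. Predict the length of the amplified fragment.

The forward primer matches the template at positions 49–64.
The reverse primer's reverse complement is ACGGCCACCACT, which matches the template at positions 96–107.
The product runs from position 49 to position 107, so its length is 107 − 49 + 1 = 59 bp.

59 bp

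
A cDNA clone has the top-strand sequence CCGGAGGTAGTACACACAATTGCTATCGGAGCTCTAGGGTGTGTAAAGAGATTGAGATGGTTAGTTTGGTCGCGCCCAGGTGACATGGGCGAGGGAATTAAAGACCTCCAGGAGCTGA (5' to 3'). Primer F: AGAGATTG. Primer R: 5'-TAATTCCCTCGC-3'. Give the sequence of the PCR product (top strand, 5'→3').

Scanning the template, AGAGATTG occurs at positions 47–54; this primer anneals to the bottom strand there with its 3' end pointing downstream.
The reverse primer's reverse complement is GCGAGGGAATTA, which matches the template at positions 89–100.
The product is the template from position 47 through 100 (54 bp).

5'-AGAGATTGAGATGGTTAGTTTGGTCGCGCCCAGGTGACATGGGCGAGGGAATTA-3'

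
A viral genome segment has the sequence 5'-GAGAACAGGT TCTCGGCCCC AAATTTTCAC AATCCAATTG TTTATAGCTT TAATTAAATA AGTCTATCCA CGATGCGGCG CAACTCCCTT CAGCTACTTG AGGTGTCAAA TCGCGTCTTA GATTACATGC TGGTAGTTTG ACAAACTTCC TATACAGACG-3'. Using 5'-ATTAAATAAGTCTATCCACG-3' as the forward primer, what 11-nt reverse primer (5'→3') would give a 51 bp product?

5'-CCTCAAGTAGC-3'

The forward primer binds at positions 53–72, so a 51 bp product ends at position 53 + 51 − 1 = 103.
The reverse primer anneals to the top strand over positions 93–103, i.e. to GCTACTTGAGG.
Its sequence written 5'→3' is the reverse complement: CCTCAAGTAGC.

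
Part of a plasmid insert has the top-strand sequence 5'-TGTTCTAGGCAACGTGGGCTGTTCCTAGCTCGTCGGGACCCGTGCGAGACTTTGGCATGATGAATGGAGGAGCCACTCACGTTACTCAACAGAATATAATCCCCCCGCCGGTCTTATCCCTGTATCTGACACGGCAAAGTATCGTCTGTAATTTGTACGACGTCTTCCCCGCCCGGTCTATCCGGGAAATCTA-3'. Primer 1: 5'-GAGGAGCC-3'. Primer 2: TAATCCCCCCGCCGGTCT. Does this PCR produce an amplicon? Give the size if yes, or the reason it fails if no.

No product — both primers anneal to the same strand and extend in the same direction.

Primer 1 (GAGGAGCC) matches the top strand at positions 67–74 (3' end points downstream).
Primer 2 (TAATCCCCCCGCCGGTCT) also matches the top strand directly, at positions 97–114 — its reverse complement AGACCGGCGGGGGGATTA is not present.
Both primers anneal to the bottom strand with 3' ends pointing the same way, so neither can prime synthesis back toward the other.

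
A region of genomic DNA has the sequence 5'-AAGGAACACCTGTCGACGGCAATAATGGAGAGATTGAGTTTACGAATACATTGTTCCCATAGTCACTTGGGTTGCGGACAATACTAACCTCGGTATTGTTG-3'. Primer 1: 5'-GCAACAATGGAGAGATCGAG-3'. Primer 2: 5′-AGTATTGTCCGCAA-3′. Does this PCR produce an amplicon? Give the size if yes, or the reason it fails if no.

No product — primer 1 has no binding site in the template.

Primer 1 (GCAACAATGGAGAGATCGAG) does not match the top strand, and its reverse complement CTCGATCTCTCCATTGTTGC does not match either.
With no annealing site for primer 1, no amplification occurs.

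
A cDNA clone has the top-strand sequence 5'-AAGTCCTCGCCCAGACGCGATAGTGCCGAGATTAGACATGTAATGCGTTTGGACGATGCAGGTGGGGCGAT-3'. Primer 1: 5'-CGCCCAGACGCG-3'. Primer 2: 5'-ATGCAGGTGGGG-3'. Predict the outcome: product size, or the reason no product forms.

Primer 1 (CGCCCAGACGCG) matches the top strand at positions 8–19 (3' end points downstream).
Primer 2 (ATGCAGGTGGGG) also matches the top strand directly, at positions 56–67 — its reverse complement CCCCACCTGCAT is not present.
Both primers anneal to the bottom strand with 3' ends pointing the same way, so neither can prime synthesis back toward the other.

No product — both primers anneal to the same strand and extend in the same direction.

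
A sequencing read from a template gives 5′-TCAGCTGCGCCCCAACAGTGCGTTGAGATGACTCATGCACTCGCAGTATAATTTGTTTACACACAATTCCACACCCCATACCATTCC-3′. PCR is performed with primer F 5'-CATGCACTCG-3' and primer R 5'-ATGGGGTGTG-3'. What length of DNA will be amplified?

Scanning the template, CATGCACTCG occurs at positions 34–43; this primer anneals to the bottom strand there with its 3' end pointing downstream.
Taking the reverse complement of ATGGGGTGTG gives CACACCCCAT, found at positions 70–79 on the template; the primer anneals here to the top strand with its 3' end pointing upstream.
The product runs from position 34 to position 79, so its length is 79 − 34 + 1 = 46 bp.

46 bp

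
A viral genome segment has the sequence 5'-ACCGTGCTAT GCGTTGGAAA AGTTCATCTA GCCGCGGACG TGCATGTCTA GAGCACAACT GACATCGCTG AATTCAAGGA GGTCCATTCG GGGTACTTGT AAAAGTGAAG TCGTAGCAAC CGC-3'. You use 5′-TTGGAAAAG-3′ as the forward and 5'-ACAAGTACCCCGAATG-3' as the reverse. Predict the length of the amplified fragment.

87 bp

Forward primer TTGGAAAAG is found on the top strand at positions 14–22.
Reverse complement of the reverse primer: CATTCGGGGTACTTGT. This occurs on the top strand at positions 85–100.
The product runs from position 14 to position 100, so its length is 100 − 14 + 1 = 87 bp.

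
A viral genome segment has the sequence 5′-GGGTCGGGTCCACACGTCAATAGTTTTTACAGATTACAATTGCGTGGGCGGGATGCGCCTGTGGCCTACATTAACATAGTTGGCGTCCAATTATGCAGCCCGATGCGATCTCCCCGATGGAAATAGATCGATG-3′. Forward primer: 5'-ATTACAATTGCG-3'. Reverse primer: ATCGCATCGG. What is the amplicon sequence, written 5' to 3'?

The forward primer matches the template at positions 33–44.
The reverse primer's reverse complement is CCGATGCGAT, which matches the template at positions 100–109.
The product is the template from position 33 through 109 (77 bp).

5'-ATTACAATTGCGTGGGCGGGATGCGCCTGTGGCCTACATTAACATAGTTGGCGTCCAATTATGCAGCCCGATGCGAT-3'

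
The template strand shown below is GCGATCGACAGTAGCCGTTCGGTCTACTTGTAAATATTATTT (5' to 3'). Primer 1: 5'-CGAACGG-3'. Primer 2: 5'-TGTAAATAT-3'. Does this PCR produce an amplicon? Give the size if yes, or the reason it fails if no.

No product — the primers' 3' ends point away from each other.

Primer 1 (CGAACGG) has reverse complement CCGTTCG, which matches the top strand at positions 15–21; primer 1 anneals to the top strand there with its 3' end pointing upstream toward position 15.
Primer 2 (TGTAAATAT) matches the top strand directly at positions 29–37; it anneals to the bottom strand with its 3' end pointing downstream toward position 37.
The 3' ends diverge (primer 1 extends toward position 1, primer 2 toward position 42), so the primers never converge on a shared product.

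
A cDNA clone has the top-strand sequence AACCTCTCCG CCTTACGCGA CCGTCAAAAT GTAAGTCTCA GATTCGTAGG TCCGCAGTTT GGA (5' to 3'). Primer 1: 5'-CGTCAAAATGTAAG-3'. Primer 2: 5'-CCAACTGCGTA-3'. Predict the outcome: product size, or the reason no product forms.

No product — primer 2 has no binding site in the template.

Primer 2 (CCAACTGCGTA) does not match the top strand, and its reverse complement TACGCAGTTGG does not match either.
With no annealing site for primer 2, no amplification occurs.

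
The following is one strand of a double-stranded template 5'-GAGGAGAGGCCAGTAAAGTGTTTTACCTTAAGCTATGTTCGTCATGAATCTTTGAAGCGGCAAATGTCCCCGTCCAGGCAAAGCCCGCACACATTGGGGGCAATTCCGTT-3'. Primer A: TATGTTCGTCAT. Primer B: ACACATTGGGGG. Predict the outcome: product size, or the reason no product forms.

No product — both primers anneal to the same strand and extend in the same direction.

Primer A (TATGTTCGTCAT) matches the top strand at positions 34–45 (3' end points downstream).
Primer B (ACACATTGGGGG) also matches the top strand directly, at positions 89–100 — its reverse complement CCCCCAATGTGT is not present.
Both primers anneal to the bottom strand with 3' ends pointing the same way, so neither can prime synthesis back toward the other.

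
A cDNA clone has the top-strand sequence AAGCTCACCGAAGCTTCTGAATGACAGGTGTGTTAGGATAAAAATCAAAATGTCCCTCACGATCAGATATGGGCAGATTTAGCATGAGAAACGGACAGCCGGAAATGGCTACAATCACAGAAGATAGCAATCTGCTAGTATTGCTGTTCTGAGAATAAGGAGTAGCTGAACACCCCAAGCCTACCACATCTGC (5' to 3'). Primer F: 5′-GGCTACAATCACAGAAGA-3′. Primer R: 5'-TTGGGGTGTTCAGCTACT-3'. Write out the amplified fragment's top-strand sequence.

5'-GGCTACAATCACAGAAGATAGCAATCTGCTAGTATTGCTGTTCTGAGAATAAGGAGTAGCTGAACACCCCAA-3'

Forward primer GGCTACAATCACAGAAGA is found on the top strand at positions 107–124.
Reverse complement of the reverse primer: AGTAGCTGAACACCCCAA. This occurs on the top strand at positions 161–178.
The product is the template from position 107 through 178 (72 bp).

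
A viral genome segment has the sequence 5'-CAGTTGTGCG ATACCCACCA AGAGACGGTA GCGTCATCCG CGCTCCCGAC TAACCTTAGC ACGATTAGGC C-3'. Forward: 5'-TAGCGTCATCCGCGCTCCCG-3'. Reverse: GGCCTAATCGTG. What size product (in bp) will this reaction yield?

Scanning the template, TAGCGTCATCCGCGCTCCCG occurs at positions 29–48; this primer anneals to the bottom strand there with its 3' end pointing downstream.
The reverse primer's reverse complement is CACGATTAGGCC, which matches the template at positions 60–71.
The product runs from position 29 to position 71, so its length is 71 − 29 + 1 = 43 bp.

43 bp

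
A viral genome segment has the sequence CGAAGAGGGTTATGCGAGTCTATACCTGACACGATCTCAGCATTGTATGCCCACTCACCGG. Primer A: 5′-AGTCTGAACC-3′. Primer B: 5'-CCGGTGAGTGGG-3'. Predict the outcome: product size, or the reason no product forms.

Primer A (AGTCTGAACC) does not match the top strand, and its reverse complement GGTTCAGACT does not match either.
With no annealing site for primer A, no amplification occurs.

No product — primer A has no binding site in the template.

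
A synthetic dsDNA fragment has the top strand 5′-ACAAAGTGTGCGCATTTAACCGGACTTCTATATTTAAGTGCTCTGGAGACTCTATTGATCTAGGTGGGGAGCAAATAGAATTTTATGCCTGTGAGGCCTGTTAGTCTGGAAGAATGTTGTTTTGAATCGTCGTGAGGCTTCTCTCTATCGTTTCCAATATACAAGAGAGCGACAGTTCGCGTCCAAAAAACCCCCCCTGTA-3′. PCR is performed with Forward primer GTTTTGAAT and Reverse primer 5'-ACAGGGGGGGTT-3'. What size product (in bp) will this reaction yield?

82 bp

Forward primer GTTTTGAAT is found on the top strand at positions 119–127.
Taking the reverse complement of ACAGGGGGGGTT gives AACCCCCCCTGT, found at positions 189–200 on the template; the primer anneals here to the top strand with its 3' end pointing upstream.
Amplicon spans positions 119–200: 82 bp.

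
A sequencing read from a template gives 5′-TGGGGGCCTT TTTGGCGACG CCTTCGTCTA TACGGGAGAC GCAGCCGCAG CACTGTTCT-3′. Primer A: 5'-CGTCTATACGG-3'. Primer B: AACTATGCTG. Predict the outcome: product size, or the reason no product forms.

Primer B (AACTATGCTG) does not match the top strand, and its reverse complement CAGCATAGTT does not match either.
With no annealing site for primer B, no amplification occurs.

No product — primer B has no binding site in the template.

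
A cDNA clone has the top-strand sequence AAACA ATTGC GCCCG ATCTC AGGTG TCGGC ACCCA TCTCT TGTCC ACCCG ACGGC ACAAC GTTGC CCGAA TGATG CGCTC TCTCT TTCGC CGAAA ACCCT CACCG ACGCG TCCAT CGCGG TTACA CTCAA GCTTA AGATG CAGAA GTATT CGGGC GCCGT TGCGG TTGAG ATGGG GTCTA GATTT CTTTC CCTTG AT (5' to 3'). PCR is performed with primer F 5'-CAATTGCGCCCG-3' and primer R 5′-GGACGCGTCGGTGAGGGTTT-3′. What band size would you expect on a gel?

Scanning the template, CAATTGCGCCCG occurs at positions 4–15; this primer anneals to the bottom strand there with its 3' end pointing downstream.
Reverse complement of the reverse primer: AAACCCTCACCGACGCGTCC. This occurs on the top strand at positions 94–113.
The product runs from position 4 to position 113, so its length is 113 − 4 + 1 = 110 bp.

110 bp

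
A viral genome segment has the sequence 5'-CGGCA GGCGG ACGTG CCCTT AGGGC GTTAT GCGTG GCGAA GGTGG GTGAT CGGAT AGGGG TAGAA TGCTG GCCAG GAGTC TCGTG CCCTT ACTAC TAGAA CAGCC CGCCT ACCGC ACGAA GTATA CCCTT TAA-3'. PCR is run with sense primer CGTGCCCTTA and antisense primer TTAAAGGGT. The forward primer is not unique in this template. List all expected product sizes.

122 bp, 52 bp

The forward primer CGTGCCCTTA matches the top strand at positions 12–21, 82–91.
The reverse primer's reverse complement is ACCCTTTAA, matching at positions 125–133.
Each forward site pairs with the reverse site to give a product ending at position 133: sizes 122, 52 bp.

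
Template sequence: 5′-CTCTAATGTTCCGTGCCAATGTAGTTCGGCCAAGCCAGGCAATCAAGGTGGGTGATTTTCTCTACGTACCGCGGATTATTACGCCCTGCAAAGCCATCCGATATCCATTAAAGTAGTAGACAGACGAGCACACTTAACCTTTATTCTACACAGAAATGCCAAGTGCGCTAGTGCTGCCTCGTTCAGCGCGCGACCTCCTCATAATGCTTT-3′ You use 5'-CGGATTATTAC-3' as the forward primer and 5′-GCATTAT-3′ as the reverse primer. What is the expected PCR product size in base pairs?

Scanning the template, CGGATTATTAC occurs at positions 72–82; this primer anneals to the bottom strand there with its 3' end pointing downstream.
Taking the reverse complement of GCATTAT gives ATAATGC, found at positions 201–207 on the template; the primer anneals here to the top strand with its 3' end pointing upstream.
Amplicon spans positions 72–207: 136 bp.

136 bp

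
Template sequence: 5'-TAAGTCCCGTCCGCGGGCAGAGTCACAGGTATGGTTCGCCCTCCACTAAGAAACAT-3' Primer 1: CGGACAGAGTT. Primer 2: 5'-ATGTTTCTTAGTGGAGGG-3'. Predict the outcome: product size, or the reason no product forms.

No product — primer 1 has no binding site in the template.

Primer 1 (CGGACAGAGTT) does not match the top strand, and its reverse complement AACTCTGTCCG does not match either.
With no annealing site for primer 1, no amplification occurs.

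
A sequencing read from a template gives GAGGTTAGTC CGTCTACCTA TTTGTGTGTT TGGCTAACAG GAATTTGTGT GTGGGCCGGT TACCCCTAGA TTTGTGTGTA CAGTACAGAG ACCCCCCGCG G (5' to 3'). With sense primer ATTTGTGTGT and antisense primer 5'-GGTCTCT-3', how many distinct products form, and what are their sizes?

Three products: 74 bp, 51 bp, 24 bp

The forward primer ATTTGTGTGT matches the top strand at positions 20–29, 43–52, 70–79.
The reverse primer's reverse complement is AGAGACC, matching at positions 87–93.
Each forward site pairs with the reverse site to give a product ending at position 93: sizes 74, 51, 24 bp.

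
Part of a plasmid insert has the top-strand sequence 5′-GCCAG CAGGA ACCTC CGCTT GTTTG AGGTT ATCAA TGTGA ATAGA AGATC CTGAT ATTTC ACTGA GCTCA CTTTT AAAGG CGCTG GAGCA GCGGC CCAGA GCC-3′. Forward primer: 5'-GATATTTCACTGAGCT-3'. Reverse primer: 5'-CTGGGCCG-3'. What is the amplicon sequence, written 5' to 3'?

Forward primer GATATTTCACTGAGCT is found on the top strand at positions 53–68.
Taking the reverse complement of CTGGGCCG gives CGGCCCAG, found at positions 92–99 on the template; the primer anneals here to the top strand with its 3' end pointing upstream.
The product is the template from position 53 through 99 (47 bp).

5'-GATATTTCACTGAGCTCACTTTTAAAGGCGCTGGAGCAGCGGCCCAG-3'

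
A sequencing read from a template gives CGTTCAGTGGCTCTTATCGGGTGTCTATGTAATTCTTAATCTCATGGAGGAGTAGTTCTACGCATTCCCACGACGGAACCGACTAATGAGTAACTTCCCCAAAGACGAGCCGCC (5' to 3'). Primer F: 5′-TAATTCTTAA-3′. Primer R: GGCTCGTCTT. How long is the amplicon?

Forward primer TAATTCTTAA is found on the top strand at positions 30–39.
Taking the reverse complement of GGCTCGTCTT gives AAGACGAGCC, found at positions 102–111 on the template; the primer anneals here to the top strand with its 3' end pointing upstream.
Product length = (reverse-primer end) − (forward-primer start) + 1 = 111 − 30 + 1 = 82 bp.

82 bp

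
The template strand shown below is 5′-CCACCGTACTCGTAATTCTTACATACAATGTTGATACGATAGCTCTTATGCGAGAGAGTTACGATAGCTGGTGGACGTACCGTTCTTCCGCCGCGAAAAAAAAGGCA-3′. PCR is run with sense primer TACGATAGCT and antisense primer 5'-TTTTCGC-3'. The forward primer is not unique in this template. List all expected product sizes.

The forward primer TACGATAGCT matches the top strand at positions 35–44, 60–69.
The reverse primer's reverse complement is GCGAAAA, matching at positions 93–99.
Each forward site pairs with the reverse site to give a product ending at position 99: sizes 65, 40 bp.

65 bp, 40 bp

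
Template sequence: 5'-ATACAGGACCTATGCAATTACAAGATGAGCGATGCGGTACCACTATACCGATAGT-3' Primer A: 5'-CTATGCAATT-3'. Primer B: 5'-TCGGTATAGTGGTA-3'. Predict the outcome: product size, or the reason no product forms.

Primer A (CTATGCAATT) matches the top strand at positions 10–19; it acts as a forward primer.
Primer B's reverse complement is TACCACTATACCGA, matching the top strand at positions 38–51; it acts as a reverse primer.
The 3' ends face each other across positions 10–51, giving a 42 bp product.

Yes — a 42 bp product.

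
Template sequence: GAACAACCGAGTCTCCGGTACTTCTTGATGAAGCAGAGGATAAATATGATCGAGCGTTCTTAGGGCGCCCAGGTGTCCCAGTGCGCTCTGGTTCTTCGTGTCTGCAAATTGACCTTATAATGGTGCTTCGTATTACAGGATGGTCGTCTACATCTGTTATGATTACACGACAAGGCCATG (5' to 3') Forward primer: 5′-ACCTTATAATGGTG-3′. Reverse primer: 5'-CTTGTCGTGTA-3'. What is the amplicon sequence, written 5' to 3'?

5'-ACCTTATAATGGTGCTTCGTATTACAGGATGGTCGTCTACATCTGTTATGATTACACGACAAG-3'

Forward primer ACCTTATAATGGTG is found on the top strand at positions 112–125.
Taking the reverse complement of CTTGTCGTGTA gives TACACGACAAG, found at positions 164–174 on the template; the primer anneals here to the top strand with its 3' end pointing upstream.
The product is the template from position 112 through 174 (63 bp).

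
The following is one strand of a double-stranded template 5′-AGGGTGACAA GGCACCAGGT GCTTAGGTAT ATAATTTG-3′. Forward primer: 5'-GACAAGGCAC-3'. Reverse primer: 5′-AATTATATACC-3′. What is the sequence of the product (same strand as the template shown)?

5'-GACAAGGCACCAGGTGCTTAGGTATATAATT-3'

The forward primer matches the template at positions 6–15.
Reverse complement of the reverse primer: GGTATATAATT. This occurs on the top strand at positions 26–36.
The product is the template from position 6 through 36 (31 bp).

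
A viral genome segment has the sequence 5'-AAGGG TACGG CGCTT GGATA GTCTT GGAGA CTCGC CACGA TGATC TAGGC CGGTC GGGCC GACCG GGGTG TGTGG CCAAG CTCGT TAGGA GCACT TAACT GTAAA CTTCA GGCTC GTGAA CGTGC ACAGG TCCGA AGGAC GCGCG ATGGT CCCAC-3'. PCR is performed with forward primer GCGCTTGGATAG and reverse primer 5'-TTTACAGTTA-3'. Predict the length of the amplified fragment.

96 bp

The forward primer matches the template at positions 10–21.
The reverse primer's reverse complement is TAACTGTAAA, which matches the template at positions 96–105.
Amplicon spans positions 10–105: 96 bp.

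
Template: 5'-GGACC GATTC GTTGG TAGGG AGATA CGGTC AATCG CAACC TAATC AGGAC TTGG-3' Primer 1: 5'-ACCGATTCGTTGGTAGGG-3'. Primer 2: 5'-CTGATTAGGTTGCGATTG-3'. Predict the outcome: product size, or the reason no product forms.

Yes — a 45 bp product.

Primer 1 (ACCGATTCGTTGGTAGGG) matches the top strand at positions 3–20; it acts as a forward primer.
Primer 2's reverse complement is CAATCGCAACCTAATCAG, matching the top strand at positions 30–47; it acts as a reverse primer.
The 3' ends face each other across positions 3–47, giving a 45 bp product.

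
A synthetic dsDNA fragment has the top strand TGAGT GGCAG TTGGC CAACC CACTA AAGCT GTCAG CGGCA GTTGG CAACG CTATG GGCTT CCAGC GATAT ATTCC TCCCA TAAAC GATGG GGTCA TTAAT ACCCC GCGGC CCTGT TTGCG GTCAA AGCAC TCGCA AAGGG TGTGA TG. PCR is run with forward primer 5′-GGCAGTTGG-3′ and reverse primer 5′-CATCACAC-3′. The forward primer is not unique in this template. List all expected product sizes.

142 bp, 111 bp

The forward primer GGCAGTTGG matches the top strand at positions 6–14, 37–45.
The reverse primer's reverse complement is GTGTGATG, matching at positions 140–147.
Each forward site pairs with the reverse site to give a product ending at position 147: sizes 142, 111 bp.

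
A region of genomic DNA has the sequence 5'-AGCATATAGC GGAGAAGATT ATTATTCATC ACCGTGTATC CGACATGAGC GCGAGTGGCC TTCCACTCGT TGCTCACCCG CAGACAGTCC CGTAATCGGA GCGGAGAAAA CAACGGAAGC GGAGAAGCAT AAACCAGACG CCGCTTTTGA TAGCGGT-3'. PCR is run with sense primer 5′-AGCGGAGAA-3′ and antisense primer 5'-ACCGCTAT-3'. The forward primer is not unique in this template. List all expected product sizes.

The forward primer AGCGGAGAA matches the top strand at positions 8–16, 100–108, 118–126.
The reverse primer's reverse complement is ATAGCGGT, matching at positions 150–157.
Each forward site pairs with the reverse site to give a product ending at position 157: sizes 150, 58, 40 bp.

150 bp, 58 bp, 40 bp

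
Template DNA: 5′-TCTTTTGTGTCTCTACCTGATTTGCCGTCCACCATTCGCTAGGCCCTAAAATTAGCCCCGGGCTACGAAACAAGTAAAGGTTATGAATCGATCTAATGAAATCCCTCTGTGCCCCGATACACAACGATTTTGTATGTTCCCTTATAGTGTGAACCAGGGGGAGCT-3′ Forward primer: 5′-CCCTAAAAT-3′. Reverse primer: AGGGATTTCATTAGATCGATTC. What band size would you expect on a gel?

The forward primer matches the template at positions 44–52.
The reverse primer's reverse complement is GAATCGATCTAATGAAATCCCT, which matches the template at positions 85–106.
Amplicon spans positions 44–106: 63 bp.

63 bp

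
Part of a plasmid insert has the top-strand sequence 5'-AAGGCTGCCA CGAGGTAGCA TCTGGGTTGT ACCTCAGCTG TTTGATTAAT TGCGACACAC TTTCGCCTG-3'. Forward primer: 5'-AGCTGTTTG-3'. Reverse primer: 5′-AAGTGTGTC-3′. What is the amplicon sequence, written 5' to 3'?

5'-AGCTGTTTGATTAATTGCGACACACTT-3'

The forward primer matches the template at positions 36–44.
Taking the reverse complement of AAGTGTGTC gives GACACACTT, found at positions 54–62 on the template; the primer anneals here to the top strand with its 3' end pointing upstream.
The product is the template from position 36 through 62 (27 bp).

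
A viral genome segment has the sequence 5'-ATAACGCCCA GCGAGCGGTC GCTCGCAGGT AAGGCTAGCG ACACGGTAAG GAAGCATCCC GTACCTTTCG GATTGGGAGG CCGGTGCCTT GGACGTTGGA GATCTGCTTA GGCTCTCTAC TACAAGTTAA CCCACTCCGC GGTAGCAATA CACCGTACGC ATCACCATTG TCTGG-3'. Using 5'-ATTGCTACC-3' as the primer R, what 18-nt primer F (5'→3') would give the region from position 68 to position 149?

5'-TCGGATTGGGAGGCCGGT-3'

The reverse primer's reverse complement GGTAGCAAT matches the template at positions 141–149; the product starts at position 68.
The forward primer is identical to the top strand over positions 68–85: TCGGATTGGGAGGCCGGT.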